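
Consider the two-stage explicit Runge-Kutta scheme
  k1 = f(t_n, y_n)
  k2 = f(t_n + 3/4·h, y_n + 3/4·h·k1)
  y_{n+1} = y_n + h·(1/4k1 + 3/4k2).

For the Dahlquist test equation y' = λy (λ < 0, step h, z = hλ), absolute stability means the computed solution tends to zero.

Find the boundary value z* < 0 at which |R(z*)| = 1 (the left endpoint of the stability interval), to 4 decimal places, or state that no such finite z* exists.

z* = -1.7778.

With y'=λy (z=hλ):
  k1=λy_n ⇒ h·k1=z·y_n;  k2=λ(1+3/4z)y_n ⇒ h·k2=z(1+3/4z)y_n
  y_{n+1}/y_n = 1 + 1/4z + 3/4z(1+3/4z) = 1 + z + 9/16z²
  R(z) = 1 + z + 9/16z².

Need |R(x)|<1, x<0.
x=-0.97: |R|=0.5593
R=1: x+9/16x²=0 ⇒ x=−16/9=-1.7778; min R=1−1/(4·9/16)=0.5556>−1
Confirm numerically:
  x=-1.599: |R|=0.83920 <1
  x=-1.440: |R|=0.72640 <1
  x=-0.947: |R|=0.55746 <1
  x=-0.757: |R|=0.56534 <1
  x=-2.250: |R|=1.59766 >1
  x=-1.959: |R|=1.19970 >1
  x=-1.911: |R|=1.14321 >1
So |R|<1 on (-1.7778, 0).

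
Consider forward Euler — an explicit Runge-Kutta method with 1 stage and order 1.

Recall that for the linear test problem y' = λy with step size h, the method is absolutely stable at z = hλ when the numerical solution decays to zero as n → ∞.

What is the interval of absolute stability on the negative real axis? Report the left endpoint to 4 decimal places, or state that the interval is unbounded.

z∈(-2.0000,0).

Set f=λy, z=hλ:
  order 1, 1-stage ⇒ R(z)=1+z
  (e.g. R(-0.68)=0.32000, |R|=0.32000)

Boundary: |R(x)|=1, x<0.
x=-0.68: |R|=0.3200
|R(-2.11)|=1.1100 |R(-1.89)|=0.8900 |R(-1.55)|=0.5500
Bisect:
  x_lo=-2.8911 |R|=1.8911  x_hi=-0.3289 |R|=0.6711
  mid=-1.61002 |R|=0.61002 →hi
  mid=-2.25057 |R|=1.25057 →lo
  mid=-1.93030 |R|=0.93030 →hi
  mid=-2.09043 |R|=1.09043 →lo
  mid=-2.01036 |R|=1.01036 →lo
  mid=-1.97033 |R|=0.97033 →hi
  mid=-1.99035 |R|=0.99035 →hi
  ...
  [-2.00004,-1.99989] ⇒ x*=-2.0000
So |R|<1 on (-2.0000, 0).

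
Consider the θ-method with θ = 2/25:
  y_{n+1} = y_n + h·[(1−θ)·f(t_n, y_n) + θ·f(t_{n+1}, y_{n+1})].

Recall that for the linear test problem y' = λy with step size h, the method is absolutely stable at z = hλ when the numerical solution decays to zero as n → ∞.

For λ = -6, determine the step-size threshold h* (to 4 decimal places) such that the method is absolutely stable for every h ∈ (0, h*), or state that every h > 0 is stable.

Set f=λy, z=hλ:
  y_{n+1} = y_n + z·[23/25·y_n + 2/25·y_{n+1}] ⇒ (1 − 2/25z)y_{n+1} = (1 + 23/25z)y_n
  so R(z) = (1 + 23/25z)/(1 − 2/25z).

Need |R(x)|<1, x<0.
x=-1.22: |R|=0.1115
R=−1: 1+23/25x = −1+2/25x ⇒ -21/25x=2 ⇒ x=2/(-21/25)=-2.3810
Confirm numerically:
  x=-2.302: |R|=0.94399 <1
  x=-2.025: |R|=0.74269 <1
  x=-1.905: |R|=0.65307 <1
  x=-0.971: |R|=0.09899 <1
  x=-2.903: |R|=1.35587 >1
  x=-2.778: |R|=1.27288 >1
  x=-2.568: |R|=1.13034 >1
Stable set (-2.3810, 0).

(-2.3810,0); λ=-6 ⇒ h* = (50/21)/6 = 0.3968.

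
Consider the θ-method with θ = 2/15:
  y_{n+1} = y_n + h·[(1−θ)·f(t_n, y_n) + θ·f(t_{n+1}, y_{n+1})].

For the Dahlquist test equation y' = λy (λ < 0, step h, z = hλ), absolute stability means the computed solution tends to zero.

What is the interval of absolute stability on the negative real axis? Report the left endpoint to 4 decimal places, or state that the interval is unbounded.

(-2.7273, 0).

Test eqn y'=λy, z=hλ:
  y_{n+1} = y_n + z·[13/15·y_n + 2/15·y_{n+1}] ⇒ (1 − 2/15z)y_{n+1} = (1 + 13/15z)y_n
  Hence R(z) = (1 + 13/15z)/(1 − 2/15z).

Find x<0 with |R(x)|<1.
x=-0.68: |R|=0.3765
R=−1: 1+13/15x = −1+2/15x ⇒ -11/15x=2 ⇒ x=2/(-11/15)=-2.7273
Confirm numerically:
  x=-2.016: |R|=0.58890 <1
  x=-1.847: |R|=0.48203 <1
  x=-1.759: |R|=0.42483 <1
  x=-1.219: |R|=0.04857 <1
  x=-3.150: |R|=1.21831 >1
  x=-2.998: |R|=1.14184 >1
  x=-2.962: |R|=1.12340 >1
Interval (-2.7273, 0).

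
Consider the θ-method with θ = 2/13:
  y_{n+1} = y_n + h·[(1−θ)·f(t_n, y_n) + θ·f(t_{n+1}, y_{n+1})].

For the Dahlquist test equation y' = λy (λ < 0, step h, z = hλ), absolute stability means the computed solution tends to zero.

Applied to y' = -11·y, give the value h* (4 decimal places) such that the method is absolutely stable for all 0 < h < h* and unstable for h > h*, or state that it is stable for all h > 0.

With y'=λy (z=hλ):
  y_{n+1} = y_n + z·[11/13·y_n + 2/13·y_{n+1}] ⇒ (1 − 2/13z)y_{n+1} = (1 + 11/13z)y_n
  R(z) = (1 + 11/13z)/(1 − 2/13z).

Boundary: |R(x)|=1, x<0.
x=-0.86: |R|=0.2405
R=−1: 1+11/13x = −1+2/13x ⇒ -9/13x=2 ⇒ x=2/(-9/13)=-2.8889
Confirm numerically:
  x=-1.985: |R|=0.52062 <1
  x=-1.518: |R|=0.23061 <1
  x=-1.272: |R|=0.06382 <1
  x=-1.231: |R|=0.03499 <1
  x=-3.372: |R|=1.22022 >1
  x=-3.049: |R|=1.07545 >1
Interval (-2.8889, 0).

(-2.8889,0); λ=-11 ⇒ h* = (26/9)/11 = 0.2626.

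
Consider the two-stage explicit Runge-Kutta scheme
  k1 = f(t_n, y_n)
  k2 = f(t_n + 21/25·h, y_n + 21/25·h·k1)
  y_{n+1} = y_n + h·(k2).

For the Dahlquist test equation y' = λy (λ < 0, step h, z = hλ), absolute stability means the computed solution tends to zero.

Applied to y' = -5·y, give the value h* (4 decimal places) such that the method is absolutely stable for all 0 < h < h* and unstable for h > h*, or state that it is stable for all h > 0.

On y'=λy, z=hλ:
  k1=λy_n ⇒ h·k1=z·y_n;  k2=λ(1+21/25z)y_n ⇒ h·k2=z(1+21/25z)y_n
  y_{n+1}/y_n = 1 + z(1+21/25z) = 1 + z + 21/25z²
  ⇒ R(z) = 1 + z + 21/25z².

Need |R(x)|<1, x<0.
x=-0.39: |R|=0.7378
R=1: x+21/25x²=0 ⇒ x=−25/21=-1.1905; min R=1−1/(4·21/25)=0.7024>−1
Confirm numerically:
  x=-1.143: |R|=0.95442 <1
  x=-0.874: |R|=0.76766 <1
  x=-0.770: |R|=0.72804 <1
  x=-0.640: |R|=0.70406 <1
  x=-1.679: |R|=1.68899 >1
  x=-1.649: |R|=1.63513 >1
So |R|<1 on (-1.1905, 0).

(-1.1905,0); λ=-5 ⇒ h* = (25/21)/5 = 0.2381.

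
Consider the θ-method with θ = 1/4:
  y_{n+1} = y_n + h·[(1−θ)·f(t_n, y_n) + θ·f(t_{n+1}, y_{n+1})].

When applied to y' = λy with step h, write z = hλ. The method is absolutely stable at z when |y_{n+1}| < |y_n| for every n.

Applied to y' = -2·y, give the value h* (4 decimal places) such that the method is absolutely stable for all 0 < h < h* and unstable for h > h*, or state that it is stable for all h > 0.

With y'=λy (z=hλ):
  y_{n+1} = y_n + z·[3/4·y_n + 1/4·y_{n+1}] ⇒ (1 − 1/4z)y_{n+1} = (1 + 3/4z)y_n
  R(z) = (1 + 3/4z)/(1 − 1/4z).

Need |R(x)|<1, x<0.
x=-0.87: |R|=0.2854
R=−1: 1+3/4x = −1+1/4x ⇒ -1/2x=2 ⇒ x=2/(-1/2)=-4.0000
Confirm numerically:
  x=-2.583: |R|=0.56950 <1
  x=-2.470: |R|=0.52705 <1
  x=-2.235: |R|=0.43384 <1
  x=-1.940: |R|=0.30640 <1
  x=-4.437: |R|=1.10359 >1
  x=-4.057: |R|=1.01415 >1
Interval (-4.0000, 0).

(-4.0000,0); λ=-2 ⇒ h* = (4)/2 = 2.0000.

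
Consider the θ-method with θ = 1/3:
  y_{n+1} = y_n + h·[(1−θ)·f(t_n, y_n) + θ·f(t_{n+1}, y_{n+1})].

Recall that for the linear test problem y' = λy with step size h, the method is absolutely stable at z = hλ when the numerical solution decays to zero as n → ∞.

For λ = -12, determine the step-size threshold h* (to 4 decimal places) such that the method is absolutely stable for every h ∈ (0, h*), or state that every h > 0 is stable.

(-6.0000,0); λ=-12 ⇒ h* = (6)/12 = 0.5000.

Set f=λy, z=hλ:
  y_{n+1} = y_n + z·[2/3·y_n + 1/3·y_{n+1}] ⇒ (1 − 1/3z)y_{n+1} = (1 + 2/3z)y_n
  Hence R(z) = (1 + 2/3z)/(1 − 1/3z).

Solve |R(x)|<1 on ℝ⁻.
x=-1.04: |R|=0.2277
R=−1: 1+2/3x = −1+1/3x ⇒ -1/3x=2 ⇒ x=2/(-1/3)=-6.0000
Confirm numerically:
  x=-5.626: |R|=0.95664 <1
  x=-5.562: |R|=0.94884 <1
  x=-4.093: |R|=0.73114 <1
  x=-3.051: |R|=0.51264 <1
  x=-6.589: |R|=1.06142 >1
  x=-6.169: |R|=1.01843 >1
So |R|<1 on (-6.0000, 0).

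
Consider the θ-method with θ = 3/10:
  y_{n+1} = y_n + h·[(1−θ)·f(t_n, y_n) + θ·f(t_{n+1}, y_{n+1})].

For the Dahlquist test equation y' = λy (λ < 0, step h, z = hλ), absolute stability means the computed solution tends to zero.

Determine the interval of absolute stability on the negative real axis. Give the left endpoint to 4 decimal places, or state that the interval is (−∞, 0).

Set f=λy, z=hλ:
  y_{n+1} = y_n + z·[7/10·y_n + 3/10·y_{n+1}] ⇒ (1 − 3/10z)y_{n+1} = (1 + 7/10z)y_n
  ⇒ R(z) = (1 + 7/10z)/(1 − 3/10z).

Solve |R(x)|<1 on ℝ⁻.
x=-1.58: |R|=0.0719
R=−1: 1+7/10x = −1+3/10x ⇒ -2/5x=2 ⇒ x=2/(-2/5)=-5.0000
Confirm numerically:
  x=-3.725: |R|=0.75915 <1
  x=-3.706: |R|=0.75490 <1
  x=-2.385: |R|=0.39027 <1
  x=-5.307: |R|=1.04737 >1
  x=-5.261: |R|=1.04049 >1
Stable set (-5.0000, 0).

z∈(-5.0000,0).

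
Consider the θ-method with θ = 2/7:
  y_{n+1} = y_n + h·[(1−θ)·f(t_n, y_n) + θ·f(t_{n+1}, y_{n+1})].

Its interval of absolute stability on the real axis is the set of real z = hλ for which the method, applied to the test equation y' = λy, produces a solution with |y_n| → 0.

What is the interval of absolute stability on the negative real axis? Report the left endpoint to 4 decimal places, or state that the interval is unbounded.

On y'=λy, z=hλ:
  y_{n+1} = y_n + z·[5/7·y_n + 2/7·y_{n+1}] ⇒ (1 − 2/7z)y_{n+1} = (1 + 5/7z)y_n
  so R(z) = (1 + 5/7z)/(1 − 2/7z).

Solve |R(x)|<1 on ℝ⁻.
x=-0.88: |R|=0.2968
R=−1: 1+5/7x = −1+2/7x ⇒ -3/7x=2 ⇒ x=2/(-3/7)=-4.6667
Confirm numerically:
  x=-4.573: |R|=0.98260 <1
  x=-3.455: |R|=0.73868 <1
  x=-3.007: |R|=0.61741 <1
  x=-2.806: |R|=0.55741 <1
  x=-4.919: |R|=1.04496 >1
  x=-4.766: |R|=1.01803 >1
So |R|<1 on (-4.6667, 0).

z∈(-4.6667,0).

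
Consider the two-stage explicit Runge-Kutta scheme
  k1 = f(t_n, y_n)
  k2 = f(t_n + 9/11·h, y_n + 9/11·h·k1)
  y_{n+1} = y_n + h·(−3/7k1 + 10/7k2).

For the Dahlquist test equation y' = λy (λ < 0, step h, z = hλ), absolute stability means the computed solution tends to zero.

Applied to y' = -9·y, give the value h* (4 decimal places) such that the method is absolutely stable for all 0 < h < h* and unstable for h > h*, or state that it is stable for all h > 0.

Set f=λy, z=hλ:
  k1=λy_n ⇒ h·k1=z·y_n;  k2=λ(1+9/11z)y_n ⇒ h·k2=z(1+9/11z)y_n
  y_{n+1}/y_n = 1 − 3/7z + 10/7z(1+9/11z) = 1 + z + 90/77z²
  R(z) = 1 + z + 90/77z².

Need |R(x)|<1, x<0.
x=-0.72: |R|=0.8859
R=1: x+90/77x²=0 ⇒ x=−77/90=-0.8556; min R=1−1/(4·90/77)=0.7861>−1
Confirm numerically:
  x=-0.820: |R|=0.96592 <1
  x=-0.710: |R|=0.87921 <1
  x=-0.467: |R|=0.78791 <1
  x=-1.416: |R|=1.92757 >1
  x=-1.369: |R|=1.82158 >1
Interval (-0.8556, 0).

(-0.8556,0); λ=-9 ⇒ h* = (77/90)/9 = 0.0951.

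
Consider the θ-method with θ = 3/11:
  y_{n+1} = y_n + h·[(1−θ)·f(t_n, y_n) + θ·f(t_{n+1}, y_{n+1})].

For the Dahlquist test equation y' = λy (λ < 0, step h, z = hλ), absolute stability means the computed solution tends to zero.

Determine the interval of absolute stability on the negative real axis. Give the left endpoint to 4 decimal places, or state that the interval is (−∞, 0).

z∈(-4.4000,0).

On y'=λy, z=hλ:
  y_{n+1} = y_n + z·[8/11·y_n + 3/11·y_{n+1}] ⇒ (1 − 3/11z)y_{n+1} = (1 + 8/11z)y_n
  so R(z) = (1 + 8/11z)/(1 − 3/11z).

Need |R(x)|<1, x<0.
x=-0.63: |R|=0.4624
R=−1: 1+8/11x = −1+3/11x ⇒ -5/11x=2 ⇒ x=2/(-5/11)=-4.4000
Confirm numerically:
  x=-2.211: |R|=0.37929 <1
  x=-1.983: |R|=0.28698 <1
  x=-1.791: |R|=0.20326 <1
  x=-4.909: |R|=1.09892 >1
  x=-4.887: |R|=1.09489 >1
  x=-4.711: |R|=1.06187 >1
Interval (-4.4000, 0).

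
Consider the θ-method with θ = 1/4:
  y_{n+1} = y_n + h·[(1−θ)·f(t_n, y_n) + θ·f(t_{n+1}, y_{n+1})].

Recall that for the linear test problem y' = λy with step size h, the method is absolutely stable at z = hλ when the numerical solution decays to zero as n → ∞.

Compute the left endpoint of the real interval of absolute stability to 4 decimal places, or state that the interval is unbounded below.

With y'=λy (z=hλ):
  y_{n+1} = y_n + z·[3/4·y_n + 1/4·y_{n+1}] ⇒ (1 − 1/4z)y_{n+1} = (1 + 3/4z)y_n
  ⇒ R(z) = (1 + 3/4z)/(1 − 1/4z).

Need |R(x)|<1, x<0.
x=-0.43: |R|=0.6117
R=−1: 1+3/4x = −1+1/4x ⇒ -1/2x=2 ⇒ x=2/(-1/2)=-4.0000
Confirm numerically:
  x=-3.569: |R|=0.88611 <1
  x=-2.993: |R|=0.71200 <1
  x=-1.908: |R|=0.29181 <1
  x=-4.500: |R|=1.11765 >1
  x=-4.171: |R|=1.04186 >1
So |R|<1 on (-4.0000, 0).

left endpoint -4.0000.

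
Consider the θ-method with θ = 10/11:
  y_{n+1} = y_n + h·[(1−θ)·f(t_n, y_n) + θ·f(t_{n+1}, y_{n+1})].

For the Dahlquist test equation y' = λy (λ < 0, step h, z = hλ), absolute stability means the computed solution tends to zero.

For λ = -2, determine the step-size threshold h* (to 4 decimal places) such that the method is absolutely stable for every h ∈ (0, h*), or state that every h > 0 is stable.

On y'=λy, z=hλ:
  y_{n+1} = y_n + z·[1/11·y_n + 10/11·y_{n+1}] ⇒ (1 − 10/11z)y_{n+1} = (1 + 1/11z)y_n
  so R(z) = (1 + 1/11z)/(1 − 10/11z).

Find x<0 with |R(x)|<1.
x=-0.82: |R|=0.5302
x=-2: |R|=0.2903
x=-10: |R|=0.0090
x=-100: |R|=0.0880
θ=10/11≥1/2 ⇒ |1+1/11x|<|1−10/11x| ∀x<0 ⇒ interval (−∞,0).

unbounded; (−∞, 0). Any h>0 works for λ=-2.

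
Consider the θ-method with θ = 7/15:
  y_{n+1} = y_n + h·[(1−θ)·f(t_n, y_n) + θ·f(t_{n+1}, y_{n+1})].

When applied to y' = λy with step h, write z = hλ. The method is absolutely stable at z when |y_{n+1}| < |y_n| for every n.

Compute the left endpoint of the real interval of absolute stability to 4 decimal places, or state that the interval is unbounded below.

With y'=λy (z=hλ):
  y_{n+1} = y_n + z·[8/15·y_n + 7/15·y_{n+1}] ⇒ (1 − 7/15z)y_{n+1} = (1 + 8/15z)y_n
  Hence R(z) = (1 + 8/15z)/(1 − 7/15z).

Find x<0 with |R(x)|<1.
x=-1.15: |R|=0.2516
R=−1: 1+8/15x = −1+7/15x ⇒ -1/15x=2 ⇒ x=2/(-1/15)=-30.0000
Confirm numerically:
  x=-20.006: |R|=0.93554 <1
  x=-16.501: |R|=0.89656 <1
  x=-15.997: |R|=0.88972 <1
  x=-30.485: |R|=1.00212 >1
  x=-30.317: |R|=1.00140 >1
Interval (-30.0000, 0).

z* = -30.0000.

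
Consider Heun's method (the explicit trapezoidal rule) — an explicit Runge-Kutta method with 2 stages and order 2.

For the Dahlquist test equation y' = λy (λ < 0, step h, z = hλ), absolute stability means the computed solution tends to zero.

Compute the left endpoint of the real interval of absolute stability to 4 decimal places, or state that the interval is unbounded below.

Set f=λy, z=hλ:
  order 2, 2-stage ⇒ R(z)=1+z+z^2/2
  (e.g. R(-1.18)=0.51620, |R|=0.51620)

Find x<0 with |R(x)|<1.
x=-1.18: |R|=0.5162
|R(-2.39)|=1.4661 |R(-1.26)|=0.5338 |R(-1.14)|=0.5098
Bisect:
  x_lo=-2.4029 |R|=1.4840  x_hi=-0.3525 |R|=0.7096
  mid=-1.37768 |R|=0.57132 →hi
  mid=-1.89028 |R|=0.89630 →hi
  mid=-2.14658 |R|=1.15732 →lo
  mid=-2.01843 |R|=1.01860 →lo
  mid=-1.95435 |R|=0.95539 →hi
  mid=-1.98639 |R|=0.98648 →hi
  mid=-2.00241 |R|=1.00241 →lo
  mid=-1.99440 |R|=0.99442 →hi
  mid=-1.99840 |R|=0.99841 →hi
  mid=-2.00041 |R|=1.00041 →lo
  ...
  [-2.00003,-1.99991] ⇒ x*=-2.0000
Interval (-2.0000, 0).

z* = -2.0000.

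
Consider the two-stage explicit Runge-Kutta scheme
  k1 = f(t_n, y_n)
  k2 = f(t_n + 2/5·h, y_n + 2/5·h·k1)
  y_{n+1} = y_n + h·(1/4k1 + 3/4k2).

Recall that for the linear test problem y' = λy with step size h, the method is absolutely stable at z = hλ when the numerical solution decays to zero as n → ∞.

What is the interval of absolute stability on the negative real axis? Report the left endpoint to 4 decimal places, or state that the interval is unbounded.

z∈(-3.3333,0).

Set f=λy, z=hλ:
  k1=λy_n ⇒ h·k1=z·y_n;  k2=λ(1+2/5z)y_n ⇒ h·k2=z(1+2/5z)y_n
  y_{n+1}/y_n = 1 + 1/4z + 3/4z(1+2/5z) = 1 + z + 3/10z²
  ⇒ R(z) = 1 + z + 3/10z².

Find x<0 with |R(x)|<1.
x=-1.13: |R|=0.2531
R=1: x+3/10x²=0 ⇒ x=−10/3=-3.3333; min R=1−1/(4·3/10)=0.1667>−1
Confirm numerically:
  x=-3.174: |R|=0.84828 <1
  x=-2.894: |R|=0.61857 <1
  x=-1.849: |R|=0.17664 <1
  x=-3.674: |R|=1.37548 >1
  x=-3.510: |R|=1.18603 >1
Interval (-3.3333, 0).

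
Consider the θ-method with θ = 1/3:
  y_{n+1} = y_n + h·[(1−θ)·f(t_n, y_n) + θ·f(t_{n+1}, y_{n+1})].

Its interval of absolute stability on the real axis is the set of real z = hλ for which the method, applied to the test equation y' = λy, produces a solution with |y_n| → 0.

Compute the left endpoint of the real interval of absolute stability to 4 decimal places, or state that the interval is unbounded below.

On y'=λy, z=hλ:
  y_{n+1} = y_n + z·[2/3·y_n + 1/3·y_{n+1}] ⇒ (1 − 1/3z)y_{n+1} = (1 + 2/3z)y_n
  R(z) = (1 + 2/3z)/(1 − 1/3z).

Need |R(x)|<1, x<0.
x=-1.13: |R|=0.1792
R=−1: 1+2/3x = −1+1/3x ⇒ -1/3x=2 ⇒ x=2/(-1/3)=-6.0000
Confirm numerically:
  x=-5.823: |R|=0.97994 <1
  x=-4.804: |R|=0.84675 <1
  x=-4.145: |R|=0.74038 <1
  x=-6.566: |R|=1.05917 >1
  x=-6.525: |R|=1.05512 >1
  x=-6.442: |R|=1.04681 >1
Stable set (-6.0000, 0).

z* = -6.0000.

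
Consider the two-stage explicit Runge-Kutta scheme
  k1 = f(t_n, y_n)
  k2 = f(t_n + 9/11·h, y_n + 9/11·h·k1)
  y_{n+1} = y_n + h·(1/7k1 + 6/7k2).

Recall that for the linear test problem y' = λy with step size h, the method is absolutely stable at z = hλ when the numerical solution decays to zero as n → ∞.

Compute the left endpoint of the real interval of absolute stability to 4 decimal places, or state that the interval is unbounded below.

z* = -1.4259.

With y'=λy (z=hλ):
  k1=λy_n ⇒ h·k1=z·y_n;  k2=λ(1+9/11z)y_n ⇒ h·k2=z(1+9/11z)y_n
  y_{n+1}/y_n = 1 + 1/7z + 6/7z(1+9/11z) = 1 + z + 54/77z²
  Hence R(z) = 1 + z + 54/77z².

Find x<0 with |R(x)|<1.
x=-0.31: |R|=0.7574
R=1: x+54/77x²=0 ⇒ x=−77/54=-1.4259; min R=1−1/(4·54/77)=0.6435>−1
Confirm numerically:
  x=-1.271: |R|=0.86191 <1
  x=-1.008: |R|=0.70456 <1
  x=-0.870: |R|=0.66081 <1
  x=-1.942: |R|=1.70285 >1
  x=-1.456: |R|=1.03071 >1
So |R|<1 on (-1.4259, 0).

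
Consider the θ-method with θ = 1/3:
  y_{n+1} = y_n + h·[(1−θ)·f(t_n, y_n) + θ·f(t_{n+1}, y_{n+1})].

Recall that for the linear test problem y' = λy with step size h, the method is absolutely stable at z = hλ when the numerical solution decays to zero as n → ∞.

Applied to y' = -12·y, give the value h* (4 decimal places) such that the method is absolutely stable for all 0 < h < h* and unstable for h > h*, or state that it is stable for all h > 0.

(-6.0000,0); λ=-12 ⇒ h* = (6)/12 = 0.5000.

Test eqn y'=λy, z=hλ:
  y_{n+1} = y_n + z·[2/3·y_n + 1/3·y_{n+1}] ⇒ (1 − 1/3z)y_{n+1} = (1 + 2/3z)y_n
  Hence R(z) = (1 + 2/3z)/(1 − 1/3z).

Find x<0 with |R(x)|<1.
x=-1.74: |R|=0.1013
R=−1: 1+2/3x = −1+1/3x ⇒ -1/3x=2 ⇒ x=2/(-1/3)=-6.0000
Confirm numerically:
  x=-5.316: |R|=0.91775 <1
  x=-3.331: |R|=0.57842 <1
  x=-2.559: |R|=0.38100 <1
  x=-6.453: |R|=1.04792 >1
  x=-6.224: |R|=1.02428 >1
Stable set (-6.0000, 0).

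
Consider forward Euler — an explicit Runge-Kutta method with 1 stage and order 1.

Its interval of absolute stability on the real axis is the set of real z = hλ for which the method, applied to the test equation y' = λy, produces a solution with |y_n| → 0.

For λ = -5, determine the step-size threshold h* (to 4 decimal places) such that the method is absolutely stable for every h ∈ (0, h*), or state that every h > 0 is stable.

Set f=λy, z=hλ:
  order 1, 1-stage ⇒ R(z)=1+z
  (e.g. R(-1.15)=-0.15000, |R|=0.15000)

Find x<0 with |R(x)|<1.
x=-1.15: |R|=0.1500
|R(-1.26)|=0.2600 |R(-0.96)|=0.0400 |R(-0.89)|=0.1100
Bisect:
  x_lo=-2.8213 |R|=1.8213  x_hi=-0.2715 |R|=0.7285
  mid=-1.54637 |R|=0.54637 →hi
  mid=-2.18381 |R|=1.18381 →lo
  mid=-1.86509 |R|=0.86509 →hi
  mid=-2.02445 |R|=1.02445 →lo
  mid=-1.94477 |R|=0.94477 →hi
  mid=-1.98461 |R|=0.98461 →hi
  mid=-2.00453 |R|=1.00453 →lo
  mid=-1.99457 |R|=0.99457 →hi
  ...
  [-2.00002,-1.99986] ⇒ x*=-2.0000
So |R|<1 on (-2.0000, 0).

(-2.0000,0); λ=-5 ⇒ h* = 0.4000.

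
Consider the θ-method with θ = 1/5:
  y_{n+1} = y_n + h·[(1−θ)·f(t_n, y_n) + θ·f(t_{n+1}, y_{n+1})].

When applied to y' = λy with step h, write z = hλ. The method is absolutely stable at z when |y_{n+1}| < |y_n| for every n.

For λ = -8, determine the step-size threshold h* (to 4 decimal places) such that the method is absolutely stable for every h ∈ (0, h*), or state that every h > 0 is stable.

With y'=λy (z=hλ):
  y_{n+1} = y_n + z·[4/5·y_n + 1/5·y_{n+1}] ⇒ (1 − 1/5z)y_{n+1} = (1 + 4/5z)y_n
  Hence R(z) = (1 + 4/5z)/(1 − 1/5z).

Boundary: |R(x)|=1, x<0.
x=-0.53: |R|=0.5208
R=−1: 1+4/5x = −1+1/5x ⇒ -3/5x=2 ⇒ x=2/(-3/5)=-3.3333
Confirm numerically:
  x=-2.499: |R|=0.66622 <1
  x=-2.224: |R|=0.53931 <1
  x=-1.617: |R|=0.22185 <1
  x=-1.369: |R|=0.07474 <1
  x=-3.760: |R|=1.14612 >1
  x=-3.448: |R|=1.04072 >1
Interval (-3.3333, 0).

(-3.3333,0); λ=-8 ⇒ h* = (10/3)/8 = 0.4167.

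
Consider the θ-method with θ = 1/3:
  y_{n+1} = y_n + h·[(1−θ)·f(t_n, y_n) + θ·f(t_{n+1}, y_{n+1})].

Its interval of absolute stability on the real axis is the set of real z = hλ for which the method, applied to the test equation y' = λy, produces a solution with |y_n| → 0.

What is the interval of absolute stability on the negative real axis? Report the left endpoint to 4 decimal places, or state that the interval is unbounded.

With y'=λy (z=hλ):
  y_{n+1} = y_n + z·[2/3·y_n + 1/3·y_{n+1}] ⇒ (1 − 1/3z)y_{n+1} = (1 + 2/3z)y_n
  R(z) = (1 + 2/3z)/(1 − 1/3z).

Solve |R(x)|<1 on ℝ⁻.
x=-1.2: |R|=0.1429
R=−1: 1+2/3x = −1+1/3x ⇒ -1/3x=2 ⇒ x=2/(-1/3)=-6.0000
Confirm numerically:
  x=-4.672: |R|=0.82690 <1
  x=-4.613: |R|=0.81781 <1
  x=-3.280: |R|=0.56688 <1
  x=-2.944: |R|=0.48587 <1
  x=-6.495: |R|=1.05213 >1
  x=-6.367: |R|=1.03918 >1
Stable set (-6.0000, 0).

z∈(-6.0000,0).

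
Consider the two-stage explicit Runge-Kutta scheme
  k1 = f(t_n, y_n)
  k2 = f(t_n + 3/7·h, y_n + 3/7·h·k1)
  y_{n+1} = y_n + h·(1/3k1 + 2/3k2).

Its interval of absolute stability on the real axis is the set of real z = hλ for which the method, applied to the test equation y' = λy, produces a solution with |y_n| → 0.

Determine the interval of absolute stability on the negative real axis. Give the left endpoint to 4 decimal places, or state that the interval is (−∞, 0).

(-3.5000, 0).

With y'=λy (z=hλ):
  k1=λy_n ⇒ h·k1=z·y_n;  k2=λ(1+3/7z)y_n ⇒ h·k2=z(1+3/7z)y_n
  y_{n+1}/y_n = 1 + 1/3z + 2/3z(1+3/7z) = 1 + z + 2/7z²
  ⇒ R(z) = 1 + z + 2/7z².

Find x<0 with |R(x)|<1.
x=-0.41: |R|=0.6380
R=1: x+2/7x²=0 ⇒ x=−7/2=-3.5000; min R=1−1/(4·2/7)=0.1250>−1
Confirm numerically:
  x=-2.137: |R|=0.16779 <1
  x=-1.784: |R|=0.12533 <1
  x=-1.651: |R|=0.12780 <1
  x=-1.518: |R|=0.14038 <1
  x=-3.723: |R|=1.23721 >1
  x=-3.638: |R|=1.14344 >1
  x=-3.536: |R|=1.03637 >1
So |R|<1 on (-3.5000, 0).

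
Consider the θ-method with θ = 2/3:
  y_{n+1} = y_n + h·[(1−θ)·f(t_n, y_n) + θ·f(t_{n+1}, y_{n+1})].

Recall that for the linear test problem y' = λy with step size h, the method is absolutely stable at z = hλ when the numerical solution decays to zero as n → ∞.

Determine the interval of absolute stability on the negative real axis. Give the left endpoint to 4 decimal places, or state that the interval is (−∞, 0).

interval (−∞, 0).

With y'=λy (z=hλ):
  y_{n+1} = y_n + z·[1/3·y_n + 2/3·y_{n+1}] ⇒ (1 − 2/3z)y_{n+1} = (1 + 1/3z)y_n
  so R(z) = (1 + 1/3z)/(1 − 2/3z).

Boundary: |R(x)|=1, x<0.
x=-1.02: |R|=0.3929
x=-2: |R|=0.1429
x=-10: |R|=0.3043
x=-100: |R|=0.4778
θ=2/3≥1/2 ⇒ |1+1/3x|<|1−2/3x| ∀x<0 ⇒ interval (−∞,0).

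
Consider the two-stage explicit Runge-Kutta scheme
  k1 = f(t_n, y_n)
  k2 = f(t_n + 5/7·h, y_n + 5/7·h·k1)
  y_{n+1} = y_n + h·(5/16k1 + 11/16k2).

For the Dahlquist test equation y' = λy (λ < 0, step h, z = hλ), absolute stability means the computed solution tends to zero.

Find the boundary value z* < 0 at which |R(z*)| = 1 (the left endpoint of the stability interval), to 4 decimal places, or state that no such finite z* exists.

left endpoint -2.0364.

With y'=λy (z=hλ):
  k1=λy_n ⇒ h·k1=z·y_n;  k2=λ(1+5/7z)y_n ⇒ h·k2=z(1+5/7z)y_n
  y_{n+1}/y_n = 1 + 5/16z + 11/16z(1+5/7z) = 1 + z + 55/112z²
  R(z) = 1 + z + 55/112z².

Need |R(x)|<1, x<0.
x=-1.17: |R|=0.5022
R=1: x+55/112x²=0 ⇒ x=−112/55=-2.0364; min R=1−1/(4·55/112)=0.4909>−1
Confirm numerically:
  x=-1.997: |R|=0.96140 <1
  x=-1.980: |R|=0.94520 <1
  x=-0.854: |R|=0.50415 <1
  x=-2.429: |R|=1.46834 >1
  x=-2.324: |R|=1.32826 >1
  x=-2.119: |R|=1.08599 >1
Interval (-2.0364, 0).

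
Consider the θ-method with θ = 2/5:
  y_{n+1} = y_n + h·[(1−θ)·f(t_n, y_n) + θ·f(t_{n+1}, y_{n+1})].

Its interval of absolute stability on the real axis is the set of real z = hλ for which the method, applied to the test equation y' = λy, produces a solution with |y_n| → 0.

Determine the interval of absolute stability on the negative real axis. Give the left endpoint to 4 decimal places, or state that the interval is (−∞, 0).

(-10.0000, 0).

With y'=λy (z=hλ):
  y_{n+1} = y_n + z·[3/5·y_n + 2/5·y_{n+1}] ⇒ (1 − 2/5z)y_{n+1} = (1 + 3/5z)y_n
  ⇒ R(z) = (1 + 3/5z)/(1 − 2/5z).

Solve |R(x)|<1 on ℝ⁻.
x=-1.26: |R|=0.1622
R=−1: 1+3/5x = −1+2/5x ⇒ -1/5x=2 ⇒ x=2/(-1/5)=-10.0000
Confirm numerically:
  x=-9.327: |R|=0.97155 <1
  x=-4.412: |R|=0.59578 <1
  x=-4.375: |R|=0.59091 <1
  x=-10.399: |R|=1.01547 >1
  x=-10.104: |R|=1.00413 >1
So |R|<1 on (-10.0000, 0).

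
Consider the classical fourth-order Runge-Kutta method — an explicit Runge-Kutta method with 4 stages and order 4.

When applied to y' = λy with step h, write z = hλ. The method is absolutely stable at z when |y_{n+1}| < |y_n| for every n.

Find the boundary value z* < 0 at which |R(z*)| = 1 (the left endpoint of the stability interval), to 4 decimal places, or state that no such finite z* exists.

Set f=λy, z=hλ:
  order 4, 4-stage ⇒ R(z)=1+z+z^2/2+z^3/6+z^4/24
  (e.g. R(-0.79)=0.45611, |R|=0.45611)

Find x<0 with |R(x)|<1.
x=-0.79: |R|=0.4561
|R(-3.03)|=1.4361 |R(-0.94)|=0.3959 |R(-0.82)|=0.4431
Bisect:
  x_lo=-3.4131 |R|=2.4391  x_hi=-0.2031 |R|=0.8162
  mid=-1.80810 |R|=0.28666 →hi
  mid=-2.61058 |R|=0.76699 →hi
  mid=-3.01182 |R|=1.39882 →lo
  mid=-2.81120 |R|=1.03977 →lo
  mid=-2.71089 |R|=0.89350 →hi
  mid=-2.76105 |R|=0.96405 →hi
  mid=-2.78612 |R|=1.00125 →lo
  mid=-2.77358 |R|=0.98249 →hi
  mid=-2.77985 |R|=0.99183 →hi
  ...
  [-2.78534,-2.78514] ⇒ x*=-2.7853
Interval (-2.7853, 0).

left endpoint -2.7853.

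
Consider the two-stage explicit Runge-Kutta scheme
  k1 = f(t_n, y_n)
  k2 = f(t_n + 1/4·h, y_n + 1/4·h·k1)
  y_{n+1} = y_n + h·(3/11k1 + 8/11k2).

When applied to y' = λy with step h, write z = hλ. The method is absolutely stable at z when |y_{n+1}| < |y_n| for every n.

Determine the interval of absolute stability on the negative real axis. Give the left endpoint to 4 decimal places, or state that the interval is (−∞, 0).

With y'=λy (z=hλ):
  k1=λy_n ⇒ h·k1=z·y_n;  k2=λ(1+1/4z)y_n ⇒ h·k2=z(1+1/4z)y_n
  y_{n+1}/y_n = 1 + 3/11z + 8/11z(1+1/4z) = 1 + z + 2/11z²
  R(z) = 1 + z + 2/11z².

Boundary: |R(x)|=1, x<0.
x=-0.35: |R|=0.6723
R=1: x+2/11x²=0 ⇒ x=−11/2=-5.5000; min R=1−1/(4·2/11)=-0.3750>−1
Confirm numerically:
  x=-4.206: |R|=0.01044 <1
  x=-4.184: |R|=0.00112 <1
  x=-3.917: |R|=0.12738 <1
  x=-3.115: |R|=0.35078 <1
  x=-5.867: |R|=1.39149 >1
  x=-5.749: |R|=1.26027 >1
So |R|<1 on (-5.5000, 0).

z∈(-5.5000,0).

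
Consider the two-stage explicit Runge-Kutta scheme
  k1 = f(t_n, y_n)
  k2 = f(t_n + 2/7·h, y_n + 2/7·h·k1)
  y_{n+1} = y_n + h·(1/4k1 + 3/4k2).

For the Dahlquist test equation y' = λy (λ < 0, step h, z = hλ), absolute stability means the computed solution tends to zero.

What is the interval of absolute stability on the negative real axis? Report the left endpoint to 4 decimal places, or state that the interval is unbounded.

With y'=λy (z=hλ):
  k1=λy_n ⇒ h·k1=z·y_n;  k2=λ(1+2/7z)y_n ⇒ h·k2=z(1+2/7z)y_n
  y_{n+1}/y_n = 1 + 1/4z + 3/4z(1+2/7z) = 1 + z + 3/14z²
  ⇒ R(z) = 1 + z + 3/14z².

Find x<0 with |R(x)|<1.
x=-1.51: |R|=0.0214
R=1: x+3/14x²=0 ⇒ x=−14/3=-4.6667; min R=1−1/(4·3/14)=-0.1667>−1
Confirm numerically:
  x=-3.630: |R|=0.19362 <1
  x=-2.409: |R|=0.16544 <1
  x=-2.069: |R|=0.15169 <1
  x=-2.017: |R|=0.14522 <1
  x=-5.131: |R|=1.51053 >1
  x=-4.906: |R|=1.25161 >1
  x=-4.833: |R|=1.17226 >1
Interval (-4.6667, 0).

z∈(-4.6667,0).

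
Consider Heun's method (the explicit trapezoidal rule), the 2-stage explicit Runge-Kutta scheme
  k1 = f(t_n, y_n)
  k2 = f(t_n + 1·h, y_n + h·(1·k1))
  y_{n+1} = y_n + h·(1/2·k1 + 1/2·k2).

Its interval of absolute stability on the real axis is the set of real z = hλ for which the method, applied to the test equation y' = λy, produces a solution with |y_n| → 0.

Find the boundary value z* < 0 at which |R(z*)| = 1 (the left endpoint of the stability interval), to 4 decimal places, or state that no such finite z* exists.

left endpoint -2.0000.

On y'=λy, z=hλ:
  order 2, 2-stage ⇒ R(z)=1+z+z^2/2
  (e.g. R(-0.84)=0.51280, |R|=0.51280)

Find x<0 with |R(x)|<1.
x=-0.84: |R|=0.5128
|R(-1.79)|=0.8121 |R(-1.65)|=0.7112 |R(-1.1)|=0.5050
Bisect:
  x_lo=-2.4105 |R|=1.4947  x_hi=-0.2217 |R|=0.8029
  mid=-1.31607 |R|=0.54995 →hi
  mid=-1.86327 |R|=0.87261 →hi
  mid=-2.13686 |R|=1.14623 →lo
  mid=-2.00006 |R|=1.00007 →lo
  mid=-1.93167 |R|=0.93400 →hi
  mid=-1.96587 |R|=0.96645 →hi
  mid=-1.98297 |R|=0.98311 →hi
  mid=-1.99152 |R|=0.99155 →hi
  mid=-1.99579 |R|=0.99580 →hi
  ...
  [-2.00006,-1.99993] ⇒ x*=-2.0000
Interval (-2.0000, 0).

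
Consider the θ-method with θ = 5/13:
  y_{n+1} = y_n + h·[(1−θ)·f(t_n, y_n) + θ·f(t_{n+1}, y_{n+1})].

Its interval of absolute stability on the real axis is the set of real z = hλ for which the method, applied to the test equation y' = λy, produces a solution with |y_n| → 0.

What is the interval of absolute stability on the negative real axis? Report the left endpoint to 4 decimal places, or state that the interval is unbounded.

(-8.6667, 0).

Test eqn y'=λy, z=hλ:
  y_{n+1} = y_n + z·[8/13·y_n + 5/13·y_{n+1}] ⇒ (1 − 5/13z)y_{n+1} = (1 + 8/13z)y_n
  R(z) = (1 + 8/13z)/(1 − 5/13z).

Boundary: |R(x)|=1, x<0.
x=-0.68: |R|=0.4610
R=−1: 1+8/13x = −1+5/13x ⇒ -3/13x=2 ⇒ x=2/(-3/13)=-8.6667
Confirm numerically:
  x=-7.184: |R|=0.90908 <1
  x=-4.664: |R|=0.66938 <1
  x=-3.812: |R|=0.54573 <1
  x=-9.005: |R|=1.01749 >1
  x=-8.861: |R|=1.01017 >1
  x=-8.767: |R|=1.00530 >1
Stable set (-8.6667, 0).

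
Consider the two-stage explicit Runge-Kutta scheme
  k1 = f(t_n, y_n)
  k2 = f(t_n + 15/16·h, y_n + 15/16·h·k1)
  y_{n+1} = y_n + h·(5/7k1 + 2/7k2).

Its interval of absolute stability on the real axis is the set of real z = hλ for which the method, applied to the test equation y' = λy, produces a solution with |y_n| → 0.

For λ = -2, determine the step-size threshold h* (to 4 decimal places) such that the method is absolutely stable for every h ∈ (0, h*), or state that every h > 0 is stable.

(-3.7333,0); λ=-2 ⇒ h* = (56/15)/2 = 1.8667.

On y'=λy, z=hλ:
  k1=λy_n ⇒ h·k1=z·y_n;  k2=λ(1+15/16z)y_n ⇒ h·k2=z(1+15/16z)y_n
  y_{n+1}/y_n = 1 + 5/7z + 2/7z(1+15/16z) = 1 + z + 15/56z²
  ⇒ R(z) = 1 + z + 15/56z².

Boundary: |R(x)|=1, x<0.
x=-1.76: |R|=0.0697
R=1: x+15/56x²=0 ⇒ x=−56/15=-3.7333; min R=1−1/(4·15/56)=0.0667>−1
Confirm numerically:
  x=-3.591: |R|=0.86309 <1
  x=-3.343: |R|=0.65048 <1
  x=-2.191: |R|=0.09484 <1
  x=-1.810: |R|=0.06753 <1
  x=-3.867: |R|=1.13845 >1
  x=-3.802: |R|=1.06993 >1
So |R|<1 on (-3.7333, 0).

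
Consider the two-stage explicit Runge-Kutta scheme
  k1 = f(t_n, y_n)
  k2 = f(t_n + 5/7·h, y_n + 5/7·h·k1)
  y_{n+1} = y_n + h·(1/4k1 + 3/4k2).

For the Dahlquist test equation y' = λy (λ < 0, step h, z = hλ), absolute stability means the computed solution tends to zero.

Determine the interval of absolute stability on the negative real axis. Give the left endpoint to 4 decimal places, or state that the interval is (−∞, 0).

Test eqn y'=λy, z=hλ:
  k1=λy_n ⇒ h·k1=z·y_n;  k2=λ(1+5/7z)y_n ⇒ h·k2=z(1+5/7z)y_n
  y_{n+1}/y_n = 1 + 1/4z + 3/4z(1+5/7z) = 1 + z + 15/28z²
  ⇒ R(z) = 1 + z + 15/28z².

Need |R(x)|<1, x<0.
x=-1.4: |R|=0.6500
R=1: x+15/28x²=0 ⇒ x=−28/15=-1.8667; min R=1−1/(4·15/28)=0.5333>−1
Confirm numerically:
  x=-1.783: |R|=0.92008 <1
  x=-1.397: |R|=0.64850 <1
  x=-1.020: |R|=0.53736 <1
  x=-0.847: |R|=0.53733 <1
  x=-2.386: |R|=1.66382 >1
  x=-2.312: |R|=1.55158 >1
  x=-2.257: |R|=1.47195 >1
Interval (-1.8667, 0).

z∈(-1.8667,0).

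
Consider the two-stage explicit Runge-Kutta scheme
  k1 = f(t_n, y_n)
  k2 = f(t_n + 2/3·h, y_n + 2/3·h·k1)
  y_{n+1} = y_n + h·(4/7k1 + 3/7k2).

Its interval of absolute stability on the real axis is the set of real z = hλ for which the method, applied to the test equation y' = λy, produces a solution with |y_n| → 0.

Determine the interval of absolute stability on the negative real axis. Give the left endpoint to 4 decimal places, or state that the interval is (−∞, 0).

z∈(-3.5000,0).

With y'=λy (z=hλ):
  k1=λy_n ⇒ h·k1=z·y_n;  k2=λ(1+2/3z)y_n ⇒ h·k2=z(1+2/3z)y_n
  y_{n+1}/y_n = 1 + 4/7z + 3/7z(1+2/3z) = 1 + z + 2/7z²
  Hence R(z) = 1 + z + 2/7z².

Need |R(x)|<1, x<0.
x=-0.87: |R|=0.3463
R=1: x+2/7x²=0 ⇒ x=−7/2=-3.5000; min R=1−1/(4·2/7)=0.1250>−1
Confirm numerically:
  x=-3.358: |R|=0.86376 <1
  x=-3.343: |R|=0.85004 <1
  x=-1.857: |R|=0.12827 <1
  x=-3.892: |R|=1.43590 >1
  x=-3.829: |R|=1.35993 >1
  x=-3.773: |R|=1.29429 >1
Stable set (-3.5000, 0).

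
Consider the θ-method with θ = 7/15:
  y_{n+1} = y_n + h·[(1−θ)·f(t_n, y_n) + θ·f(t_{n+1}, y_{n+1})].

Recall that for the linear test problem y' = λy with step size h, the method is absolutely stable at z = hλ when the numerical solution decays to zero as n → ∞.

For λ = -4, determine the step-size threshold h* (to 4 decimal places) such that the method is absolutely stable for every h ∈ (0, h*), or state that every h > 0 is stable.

(-30.0000,0); λ=-4 ⇒ h* = (30)/4 = 7.5000.

Set f=λy, z=hλ:
  y_{n+1} = y_n + z·[8/15·y_n + 7/15·y_{n+1}] ⇒ (1 − 7/15z)y_{n+1} = (1 + 8/15z)y_n
  Hence R(z) = (1 + 8/15z)/(1 − 7/15z).

Find x<0 with |R(x)|<1.
x=-1.43: |R|=0.1423
R=−1: 1+8/15x = −1+7/15x ⇒ -1/15x=2 ⇒ x=2/(-1/15)=-30.0000
Confirm numerically:
  x=-25.034: |R|=0.97390 <1
  x=-22.958: |R|=0.95992 <1
  x=-22.282: |R|=0.95486 <1
  x=-18.666: |R|=0.92219 <1
  x=-30.531: |R|=1.00232 >1
  x=-30.230: |R|=1.00101 >1
So |R|<1 on (-30.0000, 0).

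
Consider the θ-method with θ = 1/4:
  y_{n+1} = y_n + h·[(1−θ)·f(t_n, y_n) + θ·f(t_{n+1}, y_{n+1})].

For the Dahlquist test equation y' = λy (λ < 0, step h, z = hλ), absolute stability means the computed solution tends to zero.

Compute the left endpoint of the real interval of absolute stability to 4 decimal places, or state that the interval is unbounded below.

On y'=λy, z=hλ:
  y_{n+1} = y_n + z·[3/4·y_n + 1/4·y_{n+1}] ⇒ (1 − 1/4z)y_{n+1} = (1 + 3/4z)y_n
  ⇒ R(z) = (1 + 3/4z)/(1 − 1/4z).

Find x<0 with |R(x)|<1.
x=-1.19: |R|=0.0829
R=−1: 1+3/4x = −1+1/4x ⇒ -1/2x=2 ⇒ x=2/(-1/2)=-4.0000
Confirm numerically:
  x=-3.177: |R|=0.77066 <1
  x=-3.141: |R|=0.75942 <1
  x=-2.418: |R|=0.50701 <1
  x=-4.319: |R|=1.07669 >1
  x=-4.296: |R|=1.07136 >1
So |R|<1 on (-4.0000, 0).

z* = -4.0000.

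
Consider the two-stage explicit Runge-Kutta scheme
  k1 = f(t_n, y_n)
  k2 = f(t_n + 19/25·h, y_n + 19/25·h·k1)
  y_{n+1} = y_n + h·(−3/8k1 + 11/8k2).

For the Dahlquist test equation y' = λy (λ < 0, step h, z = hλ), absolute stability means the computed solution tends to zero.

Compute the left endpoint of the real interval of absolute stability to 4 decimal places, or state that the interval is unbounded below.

Test eqn y'=λy, z=hλ:
  k1=λy_n ⇒ h·k1=z·y_n;  k2=λ(1+19/25z)y_n ⇒ h·k2=z(1+19/25z)y_n
  y_{n+1}/y_n = 1 − 3/8z + 11/8z(1+19/25z) = 1 + z + 209/200z²
  Hence R(z) = 1 + z + 209/200z².

Find x<0 with |R(x)|<1.
x=-0.85: |R|=0.9050
R=1: x+209/200x²=0 ⇒ x=−200/209=-0.9569; min R=1−1/(4·209/200)=0.7608>−1
Confirm numerically:
  x=-0.825: |R|=0.88625 <1
  x=-0.658: |R|=0.79445 <1
  x=-0.423: |R|=0.76398 <1
  x=-1.464: |R|=1.77574 >1
  x=-1.331: |R|=1.52028 >1
Interval (-0.9569, 0).

left endpoint -0.9569.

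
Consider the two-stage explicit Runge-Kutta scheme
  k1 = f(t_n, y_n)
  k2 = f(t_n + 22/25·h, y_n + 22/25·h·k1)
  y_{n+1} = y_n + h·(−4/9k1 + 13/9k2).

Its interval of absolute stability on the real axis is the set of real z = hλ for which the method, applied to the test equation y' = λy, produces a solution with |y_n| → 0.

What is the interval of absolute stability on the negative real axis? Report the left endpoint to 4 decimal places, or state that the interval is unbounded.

On y'=λy, z=hλ:
  k1=λy_n ⇒ h·k1=z·y_n;  k2=λ(1+22/25z)y_n ⇒ h·k2=z(1+22/25z)y_n
  y_{n+1}/y_n = 1 − 4/9z + 13/9z(1+22/25z) = 1 + z + 286/225z²
  Hence R(z) = 1 + z + 286/225z².

Find x<0 with |R(x)|<1.
x=-1.49: |R|=2.3320
R=1: x+286/225x²=0 ⇒ x=−225/286=-0.7867; min R=1−1/(4·286/225)=0.8033>−1
Confirm numerically:
  x=-0.511: |R|=0.82091 <1
  x=-0.487: |R|=0.81447 <1
  x=-0.477: |R|=0.81221 <1
  x=-0.393: |R|=0.80332 <1
  x=-1.334: |R|=1.92801 >1
  x=-1.316: |R|=1.88538 >1
  x=-1.167: |R|=1.56411 >1
Stable set (-0.7867, 0).

(-0.7867, 0).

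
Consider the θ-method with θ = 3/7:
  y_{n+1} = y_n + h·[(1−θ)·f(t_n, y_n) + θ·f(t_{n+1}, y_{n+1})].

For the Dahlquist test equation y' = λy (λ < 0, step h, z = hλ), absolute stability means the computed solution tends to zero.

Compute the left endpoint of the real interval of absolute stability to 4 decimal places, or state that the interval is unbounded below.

Set f=λy, z=hλ:
  y_{n+1} = y_n + z·[4/7·y_n + 3/7·y_{n+1}] ⇒ (1 − 3/7z)y_{n+1} = (1 + 4/7z)y_n
  so R(z) = (1 + 4/7z)/(1 − 3/7z).

Solve |R(x)|<1 on ℝ⁻.
x=-1.62: |R|=0.0438
R=−1: 1+4/7x = −1+3/7x ⇒ -1/7x=2 ⇒ x=2/(-1/7)=-14.0000
Confirm numerically:
  x=-13.149: |R|=0.98168 <1
  x=-9.256: |R|=0.86355 <1
  x=-7.238: |R|=0.76451 <1
  x=-14.439: |R|=1.00872 >1
  x=-14.250: |R|=1.00503 >1
Interval (-14.0000, 0).

left endpoint -14.0000.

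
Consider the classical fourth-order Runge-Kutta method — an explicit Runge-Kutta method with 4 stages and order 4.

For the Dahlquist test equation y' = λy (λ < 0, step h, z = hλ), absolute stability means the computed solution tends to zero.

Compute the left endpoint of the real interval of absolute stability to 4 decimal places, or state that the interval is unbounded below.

Set f=λy, z=hλ:
  order 4, 4-stage ⇒ R(z)=1+z+z^2/2+z^3/6+z^4/24
  (e.g. R(-1.64)=0.27106, |R|=0.27106)

Boundary: |R(x)|=1, x<0.
x=-1.64: |R|=0.2711
|R(-2.84)|=1.0857 |R(-2.55)|=0.6995 |R(-0.91)|=0.4070
Bisect:
  x_lo=-3.4342 |R|=2.5077  x_hi=-0.3822 |R|=0.6824
  mid=-1.90820 |R|=0.30682 →hi
  mid=-2.67118 |R|=0.84115 →hi
  mid=-3.05267 |R|=1.48386 →lo
  mid=-2.86192 |R|=1.12182 →lo
  mid=-2.76655 |R|=0.97211 →hi
  mid=-2.81424 |R|=1.04452 →lo
  mid=-2.79040 |R|=1.00772 →lo
  mid=-2.77847 |R|=0.98977 →hi
  ...
  [-2.78537,-2.78518] ⇒ x*=-2.7853
So |R|<1 on (-2.7853, 0).

z* = -2.7853.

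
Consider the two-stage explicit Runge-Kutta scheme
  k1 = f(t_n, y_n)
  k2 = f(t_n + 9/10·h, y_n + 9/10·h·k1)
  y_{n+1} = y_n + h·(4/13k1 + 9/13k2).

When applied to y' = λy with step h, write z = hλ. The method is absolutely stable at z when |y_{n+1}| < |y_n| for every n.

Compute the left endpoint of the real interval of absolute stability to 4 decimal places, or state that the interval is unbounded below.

left endpoint -1.6049.

Set f=λy, z=hλ:
  k1=λy_n ⇒ h·k1=z·y_n;  k2=λ(1+9/10z)y_n ⇒ h·k2=z(1+9/10z)y_n
  y_{n+1}/y_n = 1 + 4/13z + 9/13z(1+9/10z) = 1 + z + 81/130z²
  R(z) = 1 + z + 81/130z².

Boundary: |R(x)|=1, x<0.
x=-1.16: |R|=0.6784
R=1: x+81/130x²=0 ⇒ x=−130/81=-1.6049; min R=1−1/(4·81/130)=0.5988>−1
Confirm numerically:
  x=-0.855: |R|=0.60048 <1
  x=-0.839: |R|=0.59960 <1
  x=-0.818: |R|=0.59892 <1
  x=-0.648: |R|=0.61363 <1
  x=-2.129: |R|=1.69518 >1
  x=-1.652: |R|=1.04844 >1
  x=-1.637: |R|=1.03270 >1
Stable set (-1.6049, 0).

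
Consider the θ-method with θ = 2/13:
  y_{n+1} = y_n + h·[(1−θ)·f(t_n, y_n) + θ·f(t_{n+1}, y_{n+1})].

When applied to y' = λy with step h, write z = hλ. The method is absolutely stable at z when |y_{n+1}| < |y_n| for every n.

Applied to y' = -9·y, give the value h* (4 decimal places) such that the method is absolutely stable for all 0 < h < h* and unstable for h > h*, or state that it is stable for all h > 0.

(-2.8889,0); λ=-9 ⇒ h* = (26/9)/9 = 0.3210.

Set f=λy, z=hλ:
  y_{n+1} = y_n + z·[11/13·y_n + 2/13·y_{n+1}] ⇒ (1 − 2/13z)y_{n+1} = (1 + 11/13z)y_n
  R(z) = (1 + 11/13z)/(1 − 2/13z).

Find x<0 with |R(x)|<1.
x=-1.69: |R|=0.3413
R=−1: 1+11/13x = −1+2/13x ⇒ -9/13x=2 ⇒ x=2/(-9/13)=-2.8889
Confirm numerically:
  x=-2.636: |R|=0.87544 <1
  x=-2.168: |R|=0.62575 <1
  x=-1.559: |R|=0.25741 <1
  x=-3.305: |R|=1.19097 >1
  x=-2.937: |R|=1.02294 >1
Interval (-2.8889, 0).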